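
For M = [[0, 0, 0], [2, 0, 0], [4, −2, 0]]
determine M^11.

M is strictly triangular, hence nilpotent: M^3 = 0, so M^11 = 0.

[[0, 0, 0], [0, 0, 0], [0, 0, 0]]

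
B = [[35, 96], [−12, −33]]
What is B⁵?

tr B = 2 and det B = −3, so the characteristic polynomial is λ² − (2)λ + (−3) with roots −1 and 3.
Eigenvectors give P = [[−8, −3], [3, 1]] with P⁻¹ = [[1, 3], [−3, −8]], and B = P·diag(−1, 3)·P⁻¹.
Then B⁵ = P·diag(−1, 243)·P⁻¹ = [[8, −729], [−3, 243]] · [[1, 3], [−3, −8]] = [[2195, 5856], [−732, −1953]].

[[2195, 5856], [−732, −1953]]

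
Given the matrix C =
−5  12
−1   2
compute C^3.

[[−29, 84], [−7, 20]]

tr C = −3 and det C = 2, so the characteristic polynomial is λ² − (−3)λ + (2) with roots −1 and −2.
Eigenvectors give P = [[3, 4], [1, 1]] with P⁻¹ = [[−1, 4], [1, −3]], and C = P·diag(−1, −2)·P⁻¹.
Then C^3 = P·diag(−1, −8)·P⁻¹ = [[−3, −32], [−1, −8]] · [[−1, 4], [1, −3]] = [[−29, 84], [−7, 20]].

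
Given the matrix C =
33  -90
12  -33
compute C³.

tr C = 0 and det C = -9, so the characteristic polynomial is λ² − (0)λ + (-9) with roots -3 and 3.
Eigenvectors give P = [[-5, 3], [-2, 1]] with P⁻¹ = [[1, -3], [2, -5]], and C = P·diag(-3, 3)·P⁻¹.
Then C³ = P·diag(-27, 27)·P⁻¹ = [[135, 81], [54, 27]] · [[1, -3], [2, -5]] = [[297, -810], [108, -297]].

[[297, -810], [108, -297]]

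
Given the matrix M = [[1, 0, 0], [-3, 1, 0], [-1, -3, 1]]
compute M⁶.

M = I + N where N = [[0, 0, 0], [-3, 0, 0], [-1, -3, 0]] is strictly lower-triangular, so N³ = 0.
(I + N)⁶ = I + 6·N + 15·N² = [[1, 0, 0], [-18, 1, 0], [129, -18, 1]].

[[1, 0, 0], [-18, 1, 0], [129, -18, 1]]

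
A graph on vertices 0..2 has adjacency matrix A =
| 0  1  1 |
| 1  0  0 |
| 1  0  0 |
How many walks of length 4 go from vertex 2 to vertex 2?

2

The number of length-4 walks from vertex 2 to vertex 2 is entry (2,2) of A⁴, where A is the adjacency matrix.
A² = [[2, 0, 0], [0, 1, 1], [0, 1, 1]]
A³ = [[0, 2, 2], [2, 0, 0], [2, 0, 0]]
A⁴ = [[4, 0, 0], [0, 2, 2], [0, 2, 2]]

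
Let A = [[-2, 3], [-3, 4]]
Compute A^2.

[[-5, 6], [-6, 7]]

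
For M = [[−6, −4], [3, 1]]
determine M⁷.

tr M = −5 and det M = 6, so the characteristic polynomial is λ² − (−5)λ + (6) with roots −3 and −2.
Eigenvectors give P = [[−4, 1], [3, −1]] with P⁻¹ = [[−1, −1], [−3, −4]], and M = P·diag(−3, −2)·P⁻¹.
Then M⁷ = P·diag(−2187, −128)·P⁻¹ = [[8748, −128], [−6561, 128]] · [[−1, −1], [−3, −4]] = [[−8364, −8236], [6177, 6049]].

[[−8364, −8236], [6177, 6049]]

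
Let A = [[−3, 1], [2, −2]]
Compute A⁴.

A² = [[11, −5], [−10, 6]]
A³ = [[−43, 21], [42, −22]]
A⁴ = [[171, −85], [−170, 86]]

[[171, −85], [−170, 86]]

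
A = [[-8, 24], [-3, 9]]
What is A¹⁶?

[[-8, 24], [-3, 9]]

A² = A (a projection; rank 1, trace 1), so A¹⁶ = A.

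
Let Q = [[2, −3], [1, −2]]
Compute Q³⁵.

Q² = I (check: tr Q = 0 and det Q = −1), so Q³⁵ = Q since 35 is odd.

[[2, −3], [1, −2]]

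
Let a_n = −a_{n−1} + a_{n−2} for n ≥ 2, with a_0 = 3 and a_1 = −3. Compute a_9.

With companion matrix M = [[−1, 1], [1, 0]], [a_n, a_{n−1}]ᵀ = M·[a_{n−1}, a_{n−2}]ᵀ, so [a_9, a_8]ᵀ = M^8·[a_1, a_0]ᵀ.
M^8 = [[34, −21], [−21, 13]], giving [a_9, a_8]ᵀ = [[−165], [102]].

−165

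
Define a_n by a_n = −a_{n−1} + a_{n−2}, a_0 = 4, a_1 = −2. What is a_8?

94

With companion matrix B = [[−1, 1], [1, 0]], [a_n, a_{n−1}]ᵀ = B·[a_{n−1}, a_{n−2}]ᵀ, so [a_8, a_7]ᵀ = B⁷·[a_1, a_0]ᵀ.
B⁷ = [[−21, 13], [13, −8]], giving [a_8, a_7]ᵀ = [[94], [−58]].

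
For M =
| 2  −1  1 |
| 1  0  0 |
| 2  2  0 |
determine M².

[[5, 0, 2], [2, −1, 1], [6, −2, 2]]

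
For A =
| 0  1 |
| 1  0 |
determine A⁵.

[[0, 1], [1, 0]]

A² = I (check: tr A = 0 and det A = −1), so A⁵ = A since 5 is odd.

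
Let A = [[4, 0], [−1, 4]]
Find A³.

[[64, 0], [−48, 64]]

A² = [[16, 0], [−8, 16]]
A³ = [[64, 0], [−48, 64]]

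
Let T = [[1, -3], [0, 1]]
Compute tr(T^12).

T = I + N where N = [[0, -3], [0, 0]] is strictly upper-triangular, so N^2 = 0.
(I + N)^12 = I + 12·N = [[1, -36], [0, 1]].

2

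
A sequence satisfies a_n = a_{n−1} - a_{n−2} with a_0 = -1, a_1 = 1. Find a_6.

-1

With companion matrix C = [[1, -1], [1, 0]], [a_n, a_{n−1}]ᵀ = C·[a_{n−1}, a_{n−2}]ᵀ, so [a_6, a_5]ᵀ = C⁵·[a_1, a_0]ᵀ.
C⁵ = [[0, 1], [-1, 1]], giving [a_6, a_5]ᵀ = [[-1], [-2]].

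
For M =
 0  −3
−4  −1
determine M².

[[12, 3], [4, 13]]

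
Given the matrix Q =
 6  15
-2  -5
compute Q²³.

Q² = Q (a projection; rank 1, trace 1), so Q²³ = Q.

[[6, 15], [-2, -5]]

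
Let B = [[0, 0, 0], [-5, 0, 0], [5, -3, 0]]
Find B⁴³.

B is strictly triangular, hence nilpotent: B³ = 0, so B⁴³ = 0.

[[0, 0, 0], [0, 0, 0], [0, 0, 0]]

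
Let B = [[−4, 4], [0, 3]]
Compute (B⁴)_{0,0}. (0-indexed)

B² = [[16, −4], [0, 9]]
B³ = [[−64, 52], [0, 27]]
B⁴ = [[256, −100], [0, 81]]

256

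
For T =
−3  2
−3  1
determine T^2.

[[3, −4], [6, −5]]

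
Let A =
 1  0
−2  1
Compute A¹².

A = I + N where N = [[0, 0], [−2, 0]] is strictly lower-triangular, so N² = 0.
(I + N)¹² = I + 12·N = [[1, 0], [−24, 1]].

[[1, 0], [−24, 1]]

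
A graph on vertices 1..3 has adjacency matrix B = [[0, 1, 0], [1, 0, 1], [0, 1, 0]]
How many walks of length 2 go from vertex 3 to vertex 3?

1

The number of length-2 walks from vertex 3 to vertex 3 is entry (3,3) of B², where B is the adjacency matrix.
B² = [[1, 0, 1], [0, 2, 0], [1, 0, 1]]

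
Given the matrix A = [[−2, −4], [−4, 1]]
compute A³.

A² = [[20, 4], [4, 17]]
A³ = [[−56, −76], [−76, 1]]

[[−56, −76], [−76, 1]]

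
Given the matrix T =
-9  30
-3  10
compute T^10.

[[-9, 30], [-3, 10]]

T² = T (a projection; rank 1, trace 1), so T^10 = T.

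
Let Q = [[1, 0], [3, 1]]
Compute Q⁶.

[[1, 0], [18, 1]]

Q = I + N where N = [[0, 0], [3, 0]] is strictly lower-triangular, so N² = 0.
(I + N)⁶ = I + 6·N = [[1, 0], [18, 1]].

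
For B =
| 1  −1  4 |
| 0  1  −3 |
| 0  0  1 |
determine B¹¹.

B = I + N where N = [[0, −1, 4], [0, 0, −3], [0, 0, 0]] is strictly upper-triangular, so N³ = 0.
(I + N)¹¹ = I + 11·N + 55·N² = [[1, −11, 209], [0, 1, −33], [0, 0, 1]].

[[1, −11, 209], [0, 1, −33], [0, 0, 1]]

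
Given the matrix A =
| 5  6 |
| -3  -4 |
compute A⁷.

[[257, 258], [-129, -130]]

tr A = 1 and det A = -2, so the characteristic polynomial is λ² − (1)λ + (-2) with roots 2 and -1.
Eigenvectors give P = [[2, -1], [-1, 1]] with P⁻¹ = [[1, 1], [1, 2]], and A = P·diag(2, -1)·P⁻¹.
Then A⁷ = P·diag(128, -1)·P⁻¹ = [[256, 1], [-128, -1]] · [[1, 1], [1, 2]] = [[257, 258], [-129, -130]].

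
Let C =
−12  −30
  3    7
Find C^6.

[[6714, 19950], [−1995, −5921]]

tr C = −5 and det C = 6, so the characteristic polynomial is λ² − (−5)λ + (6) with roots −3 and −2.
Eigenvectors give P = [[10, −3], [−3, 1]] with P⁻¹ = [[1, 3], [3, 10]], and C = P·diag(−3, −2)·P⁻¹.
Then C^6 = P·diag(729, 64)·P⁻¹ = [[7290, −192], [−2187, 64]] · [[1, 3], [3, 10]] = [[6714, 19950], [−1995, −5921]].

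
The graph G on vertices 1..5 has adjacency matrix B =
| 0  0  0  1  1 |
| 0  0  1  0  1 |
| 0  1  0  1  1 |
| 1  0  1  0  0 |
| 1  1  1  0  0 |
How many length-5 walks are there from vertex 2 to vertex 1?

14

The number of length-5 walks from vertex 2 to vertex 1 is entry (2,1) of B⁵, where B is the adjacency matrix.
B² = [[2, 1, 2, 0, 0], [1, 2, 1, 1, 1], [2, 1, 3, 0, 1], [0, 1, 0, 2, 2], [0, 1, 1, 2, 3]]
B³ = [[0, 2, 1, 4, 5], [2, 2, 4, 2, 4], [1, 4, 2, 5, 6], [4, 2, 5, 0, 1], [5, 4, 6, 1, 2]]
B⁴ = [[9, 6, 11, 1, 3], [6, 8, 8, 6, 8], [11, 8, 15, 3, 7], [1, 6, 3, 9, 11], [3, 8, 7, 11, 15]]
B⁵ = [[4, 14, 10, 20, 26], [14, 16, 22, 14, 22], [10, 22, 18, 26, 34], [20, 14, 26, 4, 10], [26, 22, 34, 10, 18]]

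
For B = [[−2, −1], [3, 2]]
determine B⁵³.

[[−2, −1], [3, 2]]

B² = I (check: tr B = 0 and det B = −1), so B⁵³ = B since 53 is odd.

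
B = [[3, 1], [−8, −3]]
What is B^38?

B² = I (check: tr B = 0 and det B = −1), so B^38 = I since 38 is even.

[[1, 0], [0, 1]]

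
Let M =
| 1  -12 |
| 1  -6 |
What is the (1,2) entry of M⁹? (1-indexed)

-230052

tr M = -5 and det M = 6, so the characteristic polynomial is λ² − (-5)λ + (6) with roots -3 and -2.
Eigenvectors give P = [[3, 4], [1, 1]] with P⁻¹ = [[-1, 4], [1, -3]], and M = P·diag(-3, -2)·P⁻¹.
Then M⁹ = P·diag(-19683, -512)·P⁻¹ = [[-59049, -2048], [-19683, -512]] · [[-1, 4], [1, -3]] = [[57001, -230052], [19171, -77196]].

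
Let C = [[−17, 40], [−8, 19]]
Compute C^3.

tr C = 2 and det C = −3, so the characteristic polynomial is λ² − (2)λ + (−3) with roots 3 and −1.
Eigenvectors give P = [[2, −5], [1, −2]] with P⁻¹ = [[−2, 5], [−1, 2]], and C = P·diag(3, −1)·P⁻¹.
Then C^3 = P·diag(27, −1)·P⁻¹ = [[54, 5], [27, 2]] · [[−2, 5], [−1, 2]] = [[−113, 280], [−56, 139]].

[[−113, 280], [−56, 139]]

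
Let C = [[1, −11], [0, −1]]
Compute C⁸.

C² = I (check: tr C = 0 and det C = −1), so C⁸ = I since 8 is even.

[[1, 0], [0, 1]]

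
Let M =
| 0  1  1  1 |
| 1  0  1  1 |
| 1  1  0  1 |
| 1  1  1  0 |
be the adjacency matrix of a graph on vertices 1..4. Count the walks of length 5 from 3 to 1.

61

The number of length-5 walks from vertex 3 to vertex 1 is entry (3,1) of M⁵, where M is the adjacency matrix.
M² = [[3, 2, 2, 2], [2, 3, 2, 2], [2, 2, 3, 2], [2, 2, 2, 3]]
M³ = [[6, 7, 7, 7], [7, 6, 7, 7], [7, 7, 6, 7], [7, 7, 7, 6]]
M⁴ = [[21, 20, 20, 20], [20, 21, 20, 20], [20, 20, 21, 20], [20, 20, 20, 21]]
M⁵ = [[60, 61, 61, 61], [61, 60, 61, 61], [61, 61, 60, 61], [61, 61, 61, 60]]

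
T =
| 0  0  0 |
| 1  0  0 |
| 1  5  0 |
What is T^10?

T is strictly triangular, hence nilpotent: T^3 = 0, so T^10 = 0.

[[0, 0, 0], [0, 0, 0], [0, 0, 0]]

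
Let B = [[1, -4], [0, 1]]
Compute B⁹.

[[1, -36], [0, 1]]

B = I + N where N = [[0, -4], [0, 0]] is strictly upper-triangular, so N² = 0.
(I + N)⁹ = I + 9·N = [[1, -36], [0, 1]].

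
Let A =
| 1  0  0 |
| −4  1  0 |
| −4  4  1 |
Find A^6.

[[1, 0, 0], [−24, 1, 0], [−264, 24, 1]]

A = I + N where N = [[0, 0, 0], [−4, 0, 0], [−4, 4, 0]] is strictly lower-triangular, so N^3 = 0.
(I + N)^6 = I + 6·N + 15·N^2 = [[1, 0, 0], [−24, 1, 0], [−264, 24, 1]].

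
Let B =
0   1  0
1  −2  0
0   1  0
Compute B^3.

B^2 = [[1, −2, 0], [−2, 5, 0], [1, −2, 0]]
B^3 = [[−2, 5, 0], [5, −12, 0], [−2, 5, 0]]

[[−2, 5, 0], [5, −12, 0], [−2, 5, 0]]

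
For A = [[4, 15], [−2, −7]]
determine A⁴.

[[−74, −225], [30, 91]]

tr A = −3 and det A = 2, so the characteristic polynomial is λ² − (−3)λ + (2) with roots −1 and −2.
Eigenvectors give P = [[−3, −5], [1, 2]] with P⁻¹ = [[−2, −5], [1, 3]], and A = P·diag(−1, −2)·P⁻¹.
Then A⁴ = P·diag(1, 16)·P⁻¹ = [[−3, −80], [1, 32]] · [[−2, −5], [1, 3]] = [[−74, −225], [30, 91]].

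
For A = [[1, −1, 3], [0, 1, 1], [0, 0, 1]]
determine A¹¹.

[[1, −11, −22], [0, 1, 11], [0, 0, 1]]

A = I + N where N = [[0, −1, 3], [0, 0, 1], [0, 0, 0]] is strictly upper-triangular, so N³ = 0.
(I + N)¹¹ = I + 11·N + 55·N² = [[1, −11, −22], [0, 1, 11], [0, 0, 1]].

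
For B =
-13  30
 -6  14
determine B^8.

[[-1019, 2550], [-510, 1276]]

tr B = 1 and det B = -2, so the characteristic polynomial is λ² − (1)λ + (-2) with roots 2 and -1.
Eigenvectors give P = [[2, -5], [1, -2]] with P⁻¹ = [[-2, 5], [-1, 2]], and B = P·diag(2, -1)·P⁻¹.
Then B^8 = P·diag(256, 1)·P⁻¹ = [[512, -5], [256, -2]] · [[-2, 5], [-1, 2]] = [[-1019, 2550], [-510, 1276]].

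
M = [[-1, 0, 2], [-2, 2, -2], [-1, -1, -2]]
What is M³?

M² = [[-1, -2, -6], [0, 6, -4], [5, 0, 4]]
M³ = [[11, 2, 14], [-8, 16, -4], [-9, -4, 2]]

[[11, 2, 14], [-8, 16, -4], [-9, -4, 2]]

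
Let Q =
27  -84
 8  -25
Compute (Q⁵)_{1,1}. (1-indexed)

1707

tr Q = 2 and det Q = -3, so the characteristic polynomial is λ² − (2)λ + (-3) with roots 3 and -1.
Eigenvectors give P = [[7, 3], [2, 1]] with P⁻¹ = [[1, -3], [-2, 7]], and Q = P·diag(3, -1)·P⁻¹.
Then Q⁵ = P·diag(243, -1)·P⁻¹ = [[1701, -3], [486, -1]] · [[1, -3], [-2, 7]] = [[1707, -5124], [488, -1465]].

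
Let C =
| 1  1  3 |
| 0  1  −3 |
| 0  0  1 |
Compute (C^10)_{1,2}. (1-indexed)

10

C = I + N where N = [[0, 1, 3], [0, 0, −3], [0, 0, 0]] is strictly upper-triangular, so N^3 = 0.
(I + N)^10 = I + 10·N + 45·N^2 = [[1, 10, −105], [0, 1, −30], [0, 0, 1]].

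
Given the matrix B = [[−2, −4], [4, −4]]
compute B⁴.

[[−432, −288], [288, −576]]

B² = [[−12, 24], [−24, 0]]
B³ = [[120, −48], [48, 96]]
B⁴ = [[−432, −288], [288, −576]]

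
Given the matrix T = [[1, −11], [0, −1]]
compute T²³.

[[1, −11], [0, −1]]

T² = I (check: tr T = 0 and det T = −1), so T²³ = T since 23 is odd.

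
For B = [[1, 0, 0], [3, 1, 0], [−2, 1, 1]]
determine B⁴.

[[1, 0, 0], [12, 1, 0], [10, 4, 1]]

B = I + N where N = [[0, 0, 0], [3, 0, 0], [−2, 1, 0]] is strictly lower-triangular, so N³ = 0.
(I + N)⁴ = I + 4·N + 6·N² = [[1, 0, 0], [12, 1, 0], [10, 4, 1]].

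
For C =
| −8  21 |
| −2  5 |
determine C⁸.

[[1786, −5355], [510, −1529]]

tr C = −3 and det C = 2, so the characteristic polynomial is λ² − (−3)λ + (2) with roots −2 and −1.
Eigenvectors give P = [[7, 3], [2, 1]] with P⁻¹ = [[1, −3], [−2, 7]], and C = P·diag(−2, −1)·P⁻¹.
Then C⁸ = P·diag(256, 1)·P⁻¹ = [[1792, 3], [512, 1]] · [[1, −3], [−2, 7]] = [[1786, −5355], [510, −1529]].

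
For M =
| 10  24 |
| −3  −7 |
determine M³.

tr M = 3 and det M = 2, so the characteristic polynomial is λ² − (3)λ + (2) with roots 1 and 2.
Eigenvectors give P = [[−8, 3], [3, −1]] with P⁻¹ = [[1, 3], [3, 8]], and M = P·diag(1, 2)·P⁻¹.
Then M³ = P·diag(1, 8)·P⁻¹ = [[−8, 24], [3, −8]] · [[1, 3], [3, 8]] = [[64, 168], [−21, −55]].

[[64, 168], [−21, −55]]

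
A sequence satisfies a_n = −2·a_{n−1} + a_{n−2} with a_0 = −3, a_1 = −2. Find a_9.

With companion matrix T = [[−2, 1], [1, 0]], [a_n, a_{n−1}]ᵀ = T·[a_{n−1}, a_{n−2}]ᵀ, so [a_9, a_8]ᵀ = T^8·[a_1, a_0]ᵀ.
T^8 = [[985, −408], [−408, 169]], giving [a_9, a_8]ᵀ = [[−746], [309]].

−746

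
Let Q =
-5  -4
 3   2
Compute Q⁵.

tr Q = -3 and det Q = 2, so the characteristic polynomial is λ² − (-3)λ + (2) with roots -2 and -1.
Eigenvectors give P = [[4, -1], [-3, 1]] with P⁻¹ = [[1, 1], [3, 4]], and Q = P·diag(-2, -1)·P⁻¹.
Then Q⁵ = P·diag(-32, -1)·P⁻¹ = [[-128, 1], [96, -1]] · [[1, 1], [3, 4]] = [[-125, -124], [93, 92]].

[[-125, -124], [93, 92]]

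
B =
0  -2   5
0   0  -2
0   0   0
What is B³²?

B is strictly triangular, hence nilpotent: B³ = 0, so B³² = 0.

[[0, 0, 0], [0, 0, 0], [0, 0, 0]]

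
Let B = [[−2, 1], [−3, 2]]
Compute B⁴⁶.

B² = I (check: tr B = 0 and det B = −1), so B⁴⁶ = I since 46 is even.

[[1, 0], [0, 1]]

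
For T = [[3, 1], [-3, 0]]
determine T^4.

T^2 = [[6, 3], [-9, -3]]
T^3 = [[9, 6], [-18, -9]]
T^4 = [[9, 9], [-27, -18]]

[[9, 9], [-27, -18]]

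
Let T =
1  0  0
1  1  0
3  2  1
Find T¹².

[[1, 0, 0], [12, 1, 0], [168, 24, 1]]

T = I + N where N = [[0, 0, 0], [1, 0, 0], [3, 2, 0]] is strictly lower-triangular, so N³ = 0.
(I + N)¹² = I + 12·N + 66·N² = [[1, 0, 0], [12, 1, 0], [168, 24, 1]].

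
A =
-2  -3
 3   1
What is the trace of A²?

-13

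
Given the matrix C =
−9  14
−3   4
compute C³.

[[−141, 266], [−57, 106]]

tr C = −5 and det C = 6, so the characteristic polynomial is λ² − (−5)λ + (6) with roots −3 and −2.
Eigenvectors give P = [[7, −2], [3, −1]] with P⁻¹ = [[1, −2], [3, −7]], and C = P·diag(−3, −2)·P⁻¹.
Then C³ = P·diag(−27, −8)·P⁻¹ = [[−189, 16], [−81, 8]] · [[1, −2], [3, −7]] = [[−141, 266], [−57, 106]].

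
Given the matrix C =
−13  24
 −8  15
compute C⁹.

tr C = 2 and det C = −3, so the characteristic polynomial is λ² − (2)λ + (−3) with roots 3 and −1.
Eigenvectors give P = [[−3, 2], [−2, 1]] with P⁻¹ = [[1, −2], [2, −3]], and C = P·diag(3, −1)·P⁻¹.
Then C⁹ = P·diag(19683, −1)·P⁻¹ = [[−59049, −2], [−39366, −1]] · [[1, −2], [2, −3]] = [[−59053, 118104], [−39368, 78735]].

[[−59053, 118104], [−39368, 78735]]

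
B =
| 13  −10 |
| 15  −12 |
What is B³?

tr B = 1 and det B = −6, so the characteristic polynomial is λ² − (1)λ + (−6) with roots −2 and 3.
Eigenvectors give P = [[2, 1], [3, 1]] with P⁻¹ = [[−1, 1], [3, −2]], and B = P·diag(−2, 3)·P⁻¹.
Then B³ = P·diag(−8, 27)·P⁻¹ = [[−16, 27], [−24, 27]] · [[−1, 1], [3, −2]] = [[97, −70], [105, −78]].

[[97, −70], [105, −78]]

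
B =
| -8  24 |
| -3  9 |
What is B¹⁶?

B² = B (a projection; rank 1, trace 1), so B¹⁶ = B.

[[-8, 24], [-3, 9]]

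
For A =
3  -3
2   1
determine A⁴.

A² = [[3, -12], [8, -5]]
A³ = [[-15, -21], [14, -29]]
A⁴ = [[-87, 24], [-16, -71]]

[[-87, 24], [-16, -71]]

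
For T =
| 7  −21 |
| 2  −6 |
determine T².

[[7, −21], [2, −6]]

T² = T (a projection; rank 1, trace 1), so T² = T.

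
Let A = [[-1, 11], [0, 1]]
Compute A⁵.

[[-1, 11], [0, 1]]

A² = I (check: tr A = 0 and det A = -1), so A⁵ = A since 5 is odd.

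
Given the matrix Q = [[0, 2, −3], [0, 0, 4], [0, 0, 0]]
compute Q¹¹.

Q is strictly triangular, hence nilpotent: Q³ = 0, so Q¹¹ = 0.

[[0, 0, 0], [0, 0, 0], [0, 0, 0]]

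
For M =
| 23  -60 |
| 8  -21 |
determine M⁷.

tr M = 2 and det M = -3, so the characteristic polynomial is λ² − (2)λ + (-3) with roots -1 and 3.
Eigenvectors give P = [[-5, -3], [-2, -1]] with P⁻¹ = [[1, -3], [-2, 5]], and M = P·diag(-1, 3)·P⁻¹.
Then M⁷ = P·diag(-1, 2187)·P⁻¹ = [[5, -6561], [2, -2187]] · [[1, -3], [-2, 5]] = [[13127, -32820], [4376, -10941]].

[[13127, -32820], [4376, -10941]]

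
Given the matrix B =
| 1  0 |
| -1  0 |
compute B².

[[1, 0], [-1, 0]]

B² = B (a projection; rank 1, trace 1), so B² = B.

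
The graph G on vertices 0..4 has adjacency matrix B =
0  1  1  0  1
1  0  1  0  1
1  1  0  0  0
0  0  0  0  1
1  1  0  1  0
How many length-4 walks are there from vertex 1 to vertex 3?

6

The number of length-4 walks from vertex 1 to vertex 3 is entry (1,3) of B^4, where B is the adjacency matrix.
B^2 = [[3, 2, 1, 1, 1], [2, 3, 1, 1, 1], [1, 1, 2, 0, 2], [1, 1, 0, 1, 0], [1, 1, 2, 0, 3]]
B^3 = [[4, 5, 5, 1, 6], [5, 4, 5, 1, 6], [5, 5, 2, 2, 2], [1, 1, 2, 0, 3], [6, 6, 2, 3, 2]]
B^4 = [[16, 15, 9, 6, 10], [15, 16, 9, 6, 10], [9, 9, 10, 2, 12], [6, 6, 2, 3, 2], [10, 10, 12, 2, 15]]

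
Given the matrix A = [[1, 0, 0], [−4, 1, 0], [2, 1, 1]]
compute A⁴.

A = I + N where N = [[0, 0, 0], [−4, 0, 0], [2, 1, 0]] is strictly lower-triangular, so N³ = 0.
(I + N)⁴ = I + 4·N + 6·N² = [[1, 0, 0], [−16, 1, 0], [−16, 4, 1]].

[[1, 0, 0], [−16, 1, 0], [−16, 4, 1]]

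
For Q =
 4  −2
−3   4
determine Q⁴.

Q² = [[22, −16], [−24, 22]]
Q³ = [[136, −108], [−162, 136]]
Q⁴ = [[868, −704], [−1056, 868]]

[[868, −704], [−1056, 868]]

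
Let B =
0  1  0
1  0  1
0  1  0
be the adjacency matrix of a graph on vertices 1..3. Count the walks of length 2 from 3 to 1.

The number of length-2 walks from vertex 3 to vertex 1 is entry (3,1) of B², where B is the adjacency matrix.
B² = [[1, 0, 1], [0, 2, 0], [1, 0, 1]]

1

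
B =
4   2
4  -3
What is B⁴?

[[584, 82], [164, 297]]

B² = [[24, 2], [4, 17]]
B³ = [[104, 42], [84, -43]]
B⁴ = [[584, 82], [164, 297]]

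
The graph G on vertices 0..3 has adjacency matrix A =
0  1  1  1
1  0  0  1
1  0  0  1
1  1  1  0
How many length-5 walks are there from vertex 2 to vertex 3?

29

The number of length-5 walks from vertex 2 to vertex 3 is entry (2,3) of A^5, where A is the adjacency matrix.
A^2 = [[3, 1, 1, 2], [1, 2, 2, 1], [1, 2, 2, 1], [2, 1, 1, 3]]
A^3 = [[4, 5, 5, 5], [5, 2, 2, 5], [5, 2, 2, 5], [5, 5, 5, 4]]
A^4 = [[15, 9, 9, 14], [9, 10, 10, 9], [9, 10, 10, 9], [14, 9, 9, 15]]
A^5 = [[32, 29, 29, 33], [29, 18, 18, 29], [29, 18, 18, 29], [33, 29, 29, 32]]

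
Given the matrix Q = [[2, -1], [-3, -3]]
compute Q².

[[7, 1], [3, 12]]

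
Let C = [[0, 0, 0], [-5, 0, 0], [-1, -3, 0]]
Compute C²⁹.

[[0, 0, 0], [0, 0, 0], [0, 0, 0]]

C is strictly triangular, hence nilpotent: C³ = 0, so C²⁹ = 0.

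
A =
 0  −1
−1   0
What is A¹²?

[[1, 0], [0, 1]]

A² = I (check: tr A = 0 and det A = −1), so A¹² = I since 12 is even.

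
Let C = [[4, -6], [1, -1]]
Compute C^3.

tr C = 3 and det C = 2, so the characteristic polynomial is λ² − (3)λ + (2) with roots 2 and 1.
Eigenvectors give P = [[3, -2], [1, -1]] with P⁻¹ = [[1, -2], [1, -3]], and C = P·diag(2, 1)·P⁻¹.
Then C^3 = P·diag(8, 1)·P⁻¹ = [[24, -2], [8, -1]] · [[1, -2], [1, -3]] = [[22, -42], [7, -13]].

[[22, -42], [7, -13]]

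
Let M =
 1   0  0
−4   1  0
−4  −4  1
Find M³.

[[1, 0, 0], [−12, 1, 0], [36, −12, 1]]

M = I + N where N = [[0, 0, 0], [−4, 0, 0], [−4, −4, 0]] is strictly lower-triangular, so N³ = 0.
(I + N)³ = I + 3·N + 3·N² = [[1, 0, 0], [−12, 1, 0], [36, −12, 1]].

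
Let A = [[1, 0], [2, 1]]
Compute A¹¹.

[[1, 0], [22, 1]]

A = I + N where N = [[0, 0], [2, 0]] is strictly lower-triangular, so N² = 0.
(I + N)¹¹ = I + 11·N = [[1, 0], [22, 1]].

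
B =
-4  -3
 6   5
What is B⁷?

tr B = 1 and det B = -2, so the characteristic polynomial is λ² − (1)λ + (-2) with roots 2 and -1.
Eigenvectors give P = [[1, -1], [-2, 1]] with P⁻¹ = [[-1, -1], [-2, -1]], and B = P·diag(2, -1)·P⁻¹.
Then B⁷ = P·diag(128, -1)·P⁻¹ = [[128, 1], [-256, -1]] · [[-1, -1], [-2, -1]] = [[-130, -129], [258, 257]].

[[-130, -129], [258, 257]]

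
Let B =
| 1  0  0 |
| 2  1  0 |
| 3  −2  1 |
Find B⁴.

[[1, 0, 0], [8, 1, 0], [−12, −8, 1]]

B = I + N where N = [[0, 0, 0], [2, 0, 0], [3, −2, 0]] is strictly lower-triangular, so N³ = 0.
(I + N)⁴ = I + 4·N + 6·N² = [[1, 0, 0], [8, 1, 0], [−12, −8, 1]].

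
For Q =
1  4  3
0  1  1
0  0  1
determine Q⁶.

Q = I + N where N = [[0, 4, 3], [0, 0, 1], [0, 0, 0]] is strictly upper-triangular, so N³ = 0.
(I + N)⁶ = I + 6·N + 15·N² = [[1, 24, 78], [0, 1, 6], [0, 0, 1]].

[[1, 24, 78], [0, 1, 6], [0, 0, 1]]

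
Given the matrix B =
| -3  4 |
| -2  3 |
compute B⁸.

[[1, 0], [0, 1]]

B² = I (check: tr B = 0 and det B = -1), so B⁸ = I since 8 is even.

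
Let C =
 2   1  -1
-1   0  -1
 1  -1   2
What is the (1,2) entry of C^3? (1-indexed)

C^2 = [[2, 3, -5], [-3, 0, -1], [5, -1, 4]]
C^3 = [[-4, 7, -15], [-7, -2, 1], [15, 1, 4]]

7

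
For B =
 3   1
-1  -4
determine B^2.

[[8, -1], [1, 15]]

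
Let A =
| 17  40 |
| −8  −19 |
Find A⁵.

[[977, 2440], [−488, −1219]]

tr A = −2 and det A = −3, so the characteristic polynomial is λ² − (−2)λ + (−3) with roots 1 and −3.
Eigenvectors give P = [[5, −2], [−2, 1]] with P⁻¹ = [[1, 2], [2, 5]], and A = P·diag(1, −3)·P⁻¹.
Then A⁵ = P·diag(1, −243)·P⁻¹ = [[5, 486], [−2, −243]] · [[1, 2], [2, 5]] = [[977, 2440], [−488, −1219]].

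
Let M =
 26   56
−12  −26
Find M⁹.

[[6656, 14336], [−3072, −6656]]

tr M = 0 and det M = −4, so the characteristic polynomial is λ² − (0)λ + (−4) with roots 2 and −2.
Eigenvectors give P = [[7, −2], [−3, 1]] with P⁻¹ = [[1, 2], [3, 7]], and M = P·diag(2, −2)·P⁻¹.
Then M⁹ = P·diag(512, −512)·P⁻¹ = [[3584, 1024], [−1536, −512]] · [[1, 2], [3, 7]] = [[6656, 14336], [−3072, −6656]].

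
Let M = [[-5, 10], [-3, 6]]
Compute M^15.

[[-5, 10], [-3, 6]]

M² = M (a projection; rank 1, trace 1), so M^15 = M.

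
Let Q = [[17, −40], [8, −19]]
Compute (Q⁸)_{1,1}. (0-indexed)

tr Q = −2 and det Q = −3, so the characteristic polynomial is λ² − (−2)λ + (−3) with roots 1 and −3.
Eigenvectors give P = [[5, 2], [2, 1]] with P⁻¹ = [[1, −2], [−2, 5]], and Q = P·diag(1, −3)·P⁻¹.
Then Q⁸ = P·diag(1, 6561)·P⁻¹ = [[5, 13122], [2, 6561]] · [[1, −2], [−2, 5]] = [[−26239, 65600], [−13120, 32801]].

32801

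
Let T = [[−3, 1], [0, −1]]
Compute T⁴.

T² = [[9, −4], [0, 1]]
T³ = [[−27, 13], [0, −1]]
T⁴ = [[81, −40], [0, 1]]

[[81, −40], [0, 1]]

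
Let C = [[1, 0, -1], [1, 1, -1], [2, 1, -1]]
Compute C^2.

[[-1, -1, 0], [0, 0, -1], [1, 0, -2]]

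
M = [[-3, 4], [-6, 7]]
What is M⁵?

[[-483, 484], [-726, 727]]

tr M = 4 and det M = 3, so the characteristic polynomial is λ² − (4)λ + (3) with roots 3 and 1.
Eigenvectors give P = [[2, -1], [3, -1]] with P⁻¹ = [[-1, 1], [-3, 2]], and M = P·diag(3, 1)·P⁻¹.
Then M⁵ = P·diag(243, 1)·P⁻¹ = [[486, -1], [729, -1]] · [[-1, 1], [-3, 2]] = [[-483, 484], [-726, 727]].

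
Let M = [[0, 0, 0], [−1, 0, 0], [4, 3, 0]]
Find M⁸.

[[0, 0, 0], [0, 0, 0], [0, 0, 0]]

M is strictly triangular, hence nilpotent: M³ = 0, so M⁸ = 0.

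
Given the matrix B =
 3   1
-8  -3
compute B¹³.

B² = I (check: tr B = 0 and det B = -1), so B¹³ = B since 13 is odd.

[[3, 1], [-8, -3]]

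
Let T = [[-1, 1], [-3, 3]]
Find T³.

[[-4, 4], [-12, 12]]

T² = [[-2, 2], [-6, 6]]
T³ = [[-4, 4], [-12, 12]]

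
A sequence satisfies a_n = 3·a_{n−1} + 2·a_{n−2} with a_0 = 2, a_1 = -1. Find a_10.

With companion matrix M = [[3, 2], [1, 0]], [a_n, a_{n−1}]ᵀ = M·[a_{n−1}, a_{n−2}]ᵀ, so [a_10, a_9]ᵀ = M⁹·[a_1, a_0]ᵀ.
M⁹ = [[79647, 44726], [22363, 12558]], giving [a_10, a_9]ᵀ = [[9805], [2753]].

9805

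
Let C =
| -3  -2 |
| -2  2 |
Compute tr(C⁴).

C² = [[13, 2], [2, 8]]
C³ = [[-43, -22], [-22, 12]]
C⁴ = [[173, 42], [42, 68]]

241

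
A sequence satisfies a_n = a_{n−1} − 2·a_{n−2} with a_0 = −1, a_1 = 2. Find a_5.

With companion matrix Q = [[1, −2], [1, 0]], [a_n, a_{n−1}]ᵀ = Q·[a_{n−1}, a_{n−2}]ᵀ, so [a_5, a_4]ᵀ = Q⁴·[a_1, a_0]ᵀ.
Q⁴ = [[−1, 6], [−3, 2]], giving [a_5, a_4]ᵀ = [[−8], [−8]].

−8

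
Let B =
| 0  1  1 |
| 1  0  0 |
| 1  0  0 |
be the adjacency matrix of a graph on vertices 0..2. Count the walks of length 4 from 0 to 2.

The number of length-4 walks from vertex 0 to vertex 2 is entry (0,2) of B⁴, where B is the adjacency matrix.
B² = [[2, 0, 0], [0, 1, 1], [0, 1, 1]]
B³ = [[0, 2, 2], [2, 0, 0], [2, 0, 0]]
B⁴ = [[4, 0, 0], [0, 2, 2], [0, 2, 2]]

0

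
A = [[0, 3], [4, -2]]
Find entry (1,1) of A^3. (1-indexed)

A^2 = [[12, -6], [-8, 16]]
A^3 = [[-24, 48], [64, -56]]

-24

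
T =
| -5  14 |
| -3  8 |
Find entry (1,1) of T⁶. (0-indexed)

tr T = 3 and det T = 2, so the characteristic polynomial is λ² − (3)λ + (2) with roots 2 and 1.
Eigenvectors give P = [[2, 7], [1, 3]] with P⁻¹ = [[-3, 7], [1, -2]], and T = P·diag(2, 1)·P⁻¹.
Then T⁶ = P·diag(64, 1)·P⁻¹ = [[128, 7], [64, 3]] · [[-3, 7], [1, -2]] = [[-377, 882], [-189, 442]].

442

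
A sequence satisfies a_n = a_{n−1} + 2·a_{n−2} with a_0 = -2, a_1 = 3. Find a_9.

173

With companion matrix M = [[1, 2], [1, 0]], [a_n, a_{n−1}]ᵀ = M·[a_{n−1}, a_{n−2}]ᵀ, so [a_9, a_8]ᵀ = M⁸·[a_1, a_0]ᵀ.
M⁸ = [[171, 170], [85, 86]], giving [a_9, a_8]ᵀ = [[173], [83]].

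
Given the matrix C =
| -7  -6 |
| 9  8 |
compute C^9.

[[-1027, -1026], [1539, 1538]]

tr C = 1 and det C = -2, so the characteristic polynomial is λ² − (1)λ + (-2) with roots -1 and 2.
Eigenvectors give P = [[-1, 2], [1, -3]] with P⁻¹ = [[-3, -2], [-1, -1]], and C = P·diag(-1, 2)·P⁻¹.
Then C^9 = P·diag(-1, 512)·P⁻¹ = [[1, 1024], [-1, -1536]] · [[-3, -2], [-1, -1]] = [[-1027, -1026], [1539, 1538]].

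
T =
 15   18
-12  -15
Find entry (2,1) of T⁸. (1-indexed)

tr T = 0 and det T = -9, so the characteristic polynomial is λ² − (0)λ + (-9) with roots 3 and -3.
Eigenvectors give P = [[3, -1], [-2, 1]] with P⁻¹ = [[1, 1], [2, 3]], and T = P·diag(3, -3)·P⁻¹.
Then T⁸ = P·diag(6561, 6561)·P⁻¹ = [[19683, -6561], [-13122, 6561]] · [[1, 1], [2, 3]] = [[6561, 0], [0, 6561]].

0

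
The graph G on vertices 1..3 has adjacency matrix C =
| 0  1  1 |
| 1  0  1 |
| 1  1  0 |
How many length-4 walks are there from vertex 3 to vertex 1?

The number of length-4 walks from vertex 3 to vertex 1 is entry (3,1) of C⁴, where C is the adjacency matrix.
C² = [[2, 1, 1], [1, 2, 1], [1, 1, 2]]
C³ = [[2, 3, 3], [3, 2, 3], [3, 3, 2]]
C⁴ = [[6, 5, 5], [5, 6, 5], [5, 5, 6]]

5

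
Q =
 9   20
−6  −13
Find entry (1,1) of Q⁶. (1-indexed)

−3639

tr Q = −4 and det Q = 3, so the characteristic polynomial is λ² − (−4)λ + (3) with roots −1 and −3.
Eigenvectors give P = [[−2, −5], [1, 3]] with P⁻¹ = [[−3, −5], [1, 2]], and Q = P·diag(−1, −3)·P⁻¹.
Then Q⁶ = P·diag(1, 729)·P⁻¹ = [[−2, −3645], [1, 2187]] · [[−3, −5], [1, 2]] = [[−3639, −7280], [2184, 4369]].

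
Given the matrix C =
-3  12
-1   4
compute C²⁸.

[[-3, 12], [-1, 4]]

C² = C (a projection; rank 1, trace 1), so C²⁸ = C.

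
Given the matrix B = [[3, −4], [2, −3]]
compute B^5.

[[3, −4], [2, −3]]

B² = I (check: tr B = 0 and det B = −1), so B^5 = B since 5 is odd.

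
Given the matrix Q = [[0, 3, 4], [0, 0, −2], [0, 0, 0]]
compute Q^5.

Q is strictly triangular, hence nilpotent: Q^3 = 0, so Q^5 = 0.

[[0, 0, 0], [0, 0, 0], [0, 0, 0]]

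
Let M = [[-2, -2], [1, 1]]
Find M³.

M² = [[2, 2], [-1, -1]]
M³ = [[-2, -2], [1, 1]]

[[-2, -2], [1, 1]]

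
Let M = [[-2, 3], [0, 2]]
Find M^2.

[[4, 0], [0, 4]]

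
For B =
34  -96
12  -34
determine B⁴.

[[16, 0], [0, 16]]

tr B = 0 and det B = -4, so the characteristic polynomial is λ² − (0)λ + (-4) with roots 2 and -2.
Eigenvectors give P = [[-3, 8], [-1, 3]] with P⁻¹ = [[-3, 8], [-1, 3]], and B = P·diag(2, -2)·P⁻¹.
Then B⁴ = P·diag(16, 16)·P⁻¹ = [[-48, 128], [-16, 48]] · [[-3, 8], [-1, 3]] = [[16, 0], [0, 16]].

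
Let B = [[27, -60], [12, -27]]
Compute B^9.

tr B = 0 and det B = -9, so the characteristic polynomial is λ² − (0)λ + (-9) with roots 3 and -3.
Eigenvectors give P = [[-5, 2], [-2, 1]] with P⁻¹ = [[-1, 2], [-2, 5]], and B = P·diag(3, -3)·P⁻¹.
Then B^9 = P·diag(19683, -19683)·P⁻¹ = [[-98415, -39366], [-39366, -19683]] · [[-1, 2], [-2, 5]] = [[177147, -393660], [78732, -177147]].

[[177147, -393660], [78732, -177147]]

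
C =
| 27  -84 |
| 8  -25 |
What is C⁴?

tr C = 2 and det C = -3, so the characteristic polynomial is λ² − (2)λ + (-3) with roots -1 and 3.
Eigenvectors give P = [[3, 7], [1, 2]] with P⁻¹ = [[-2, 7], [1, -3]], and C = P·diag(-1, 3)·P⁻¹.
Then C⁴ = P·diag(1, 81)·P⁻¹ = [[3, 567], [1, 162]] · [[-2, 7], [1, -3]] = [[561, -1680], [160, -479]].

[[561, -1680], [160, -479]]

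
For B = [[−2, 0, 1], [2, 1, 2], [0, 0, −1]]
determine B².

[[4, 0, −3], [−2, 1, 2], [0, 0, 1]]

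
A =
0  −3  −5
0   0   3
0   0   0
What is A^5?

A is strictly triangular, hence nilpotent: A^3 = 0, so A^5 = 0.

[[0, 0, 0], [0, 0, 0], [0, 0, 0]]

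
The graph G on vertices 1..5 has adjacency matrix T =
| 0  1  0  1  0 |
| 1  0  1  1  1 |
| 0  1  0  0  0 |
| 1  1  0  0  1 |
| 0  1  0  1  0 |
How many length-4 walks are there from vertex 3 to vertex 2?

4

The number of length-4 walks from vertex 3 to vertex 2 is entry (3,2) of T⁴, where T is the adjacency matrix.
T² = [[2, 1, 1, 1, 2], [1, 4, 0, 2, 1], [1, 0, 1, 1, 1], [1, 2, 1, 3, 1], [2, 1, 1, 1, 2]]
T³ = [[2, 6, 1, 5, 2], [6, 4, 4, 6, 6], [1, 4, 0, 2, 1], [5, 6, 2, 4, 5], [2, 6, 1, 5, 2]]
T⁴ = [[11, 10, 6, 10, 11], [10, 22, 4, 16, 10], [6, 4, 4, 6, 6], [10, 16, 6, 16, 10], [11, 10, 6, 10, 11]]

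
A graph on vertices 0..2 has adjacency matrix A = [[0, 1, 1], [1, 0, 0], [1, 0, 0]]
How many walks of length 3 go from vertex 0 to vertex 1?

2

The number of length-3 walks from vertex 0 to vertex 1 is entry (0,1) of A³, where A is the adjacency matrix.
A² = [[2, 0, 0], [0, 1, 1], [0, 1, 1]]
A³ = [[0, 2, 2], [2, 0, 0], [2, 0, 0]]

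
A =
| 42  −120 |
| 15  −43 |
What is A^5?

tr A = −1 and det A = −6, so the characteristic polynomial is λ² − (−1)λ + (−6) with roots 2 and −3.
Eigenvectors give P = [[3, −8], [1, −3]] with P⁻¹ = [[3, −8], [1, −3]], and A = P·diag(2, −3)·P⁻¹.
Then A^5 = P·diag(32, −243)·P⁻¹ = [[96, 1944], [32, 729]] · [[3, −8], [1, −3]] = [[2232, −6600], [825, −2443]].

[[2232, −6600], [825, −2443]]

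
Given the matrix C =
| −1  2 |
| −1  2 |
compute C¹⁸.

C² = C (a projection; rank 1, trace 1), so C¹⁸ = C.

[[−1, 2], [−1, 2]]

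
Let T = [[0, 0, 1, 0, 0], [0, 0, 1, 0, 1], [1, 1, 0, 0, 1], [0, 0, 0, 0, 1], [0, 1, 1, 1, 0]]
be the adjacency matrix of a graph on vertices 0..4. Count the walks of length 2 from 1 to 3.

The number of length-2 walks from vertex 1 to vertex 3 is entry (1,3) of T², where T is the adjacency matrix.
T² = [[1, 1, 0, 0, 1], [1, 2, 1, 1, 1], [0, 1, 3, 1, 1], [0, 1, 1, 1, 0], [1, 1, 1, 0, 3]]

1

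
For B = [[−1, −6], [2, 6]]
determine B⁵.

tr B = 5 and det B = 6, so the characteristic polynomial is λ² − (5)λ + (6) with roots 3 and 2.
Eigenvectors give P = [[−3, −2], [2, 1]] with P⁻¹ = [[1, 2], [−2, −3]], and B = P·diag(3, 2)·P⁻¹.
Then B⁵ = P·diag(243, 32)·P⁻¹ = [[−729, −64], [486, 32]] · [[1, 2], [−2, −3]] = [[−601, −1266], [422, 876]].

[[−601, −1266], [422, 876]]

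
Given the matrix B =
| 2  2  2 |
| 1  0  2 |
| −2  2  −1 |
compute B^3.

[[0, 16, 14], [2, −4, 8], [−8, 2, −13]]

B^2 = [[2, 8, 6], [−2, 6, 0], [0, −6, 1]]
B^3 = [[0, 16, 14], [2, −4, 8], [−8, 2, −13]]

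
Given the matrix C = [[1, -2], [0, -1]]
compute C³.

[[1, -2], [0, -1]]

C² = I (check: tr C = 0 and det C = -1), so C³ = C since 3 is odd.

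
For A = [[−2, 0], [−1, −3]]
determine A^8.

tr A = −5 and det A = 6, so the characteristic polynomial is λ² − (−5)λ + (6) with roots −2 and −3.
Eigenvectors give P = [[−1, 0], [1, 1]] with P⁻¹ = [[−1, 0], [1, 1]], and A = P·diag(−2, −3)·P⁻¹.
Then A^8 = P·diag(256, 6561)·P⁻¹ = [[−256, 0], [256, 6561]] · [[−1, 0], [1, 1]] = [[256, 0], [6305, 6561]].

[[256, 0], [6305, 6561]]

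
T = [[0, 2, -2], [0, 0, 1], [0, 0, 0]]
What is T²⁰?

T is strictly triangular, hence nilpotent: T³ = 0, so T²⁰ = 0.

[[0, 0, 0], [0, 0, 0], [0, 0, 0]]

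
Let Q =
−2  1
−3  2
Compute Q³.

Q² = I (check: tr Q = 0 and det Q = −1), so Q³ = Q since 3 is odd.

[[−2, 1], [−3, 2]]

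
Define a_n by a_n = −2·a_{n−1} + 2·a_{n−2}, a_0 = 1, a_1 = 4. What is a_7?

With companion matrix B = [[−2, 2], [1, 0]], [a_n, a_{n−1}]ᵀ = B·[a_{n−1}, a_{n−2}]ᵀ, so [a_7, a_6]ᵀ = B⁶·[a_1, a_0]ᵀ.
B⁶ = [[328, −240], [−120, 88]], giving [a_7, a_6]ᵀ = [[1072], [−392]].

1072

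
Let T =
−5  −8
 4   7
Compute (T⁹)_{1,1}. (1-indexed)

tr T = 2 and det T = −3, so the characteristic polynomial is λ² − (2)λ + (−3) with roots −1 and 3.
Eigenvectors give P = [[−2, −1], [1, 1]] with P⁻¹ = [[−1, −1], [1, 2]], and T = P·diag(−1, 3)·P⁻¹.
Then T⁹ = P·diag(−1, 19683)·P⁻¹ = [[2, −19683], [−1, 19683]] · [[−1, −1], [1, 2]] = [[−19685, −39368], [19684, 39367]].

−19685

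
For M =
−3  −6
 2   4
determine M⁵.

M² = M (a projection; rank 1, trace 1), so M⁵ = M.

[[−3, −6], [2, 4]]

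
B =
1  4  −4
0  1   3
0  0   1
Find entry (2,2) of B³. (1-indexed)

B = I + N where N = [[0, 4, −4], [0, 0, 3], [0, 0, 0]] is strictly upper-triangular, so N³ = 0.
(I + N)³ = I + 3·N + 3·N² = [[1, 12, 24], [0, 1, 9], [0, 0, 1]].

1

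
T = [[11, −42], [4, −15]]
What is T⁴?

[[−479, 1680], [−160, 561]]

tr T = −4 and det T = 3, so the characteristic polynomial is λ² − (−4)λ + (3) with roots −3 and −1.
Eigenvectors give P = [[3, −7], [1, −2]] with P⁻¹ = [[−2, 7], [−1, 3]], and T = P·diag(−3, −1)·P⁻¹.
Then T⁴ = P·diag(81, 1)·P⁻¹ = [[243, −7], [81, −2]] · [[−2, 7], [−1, 3]] = [[−479, 1680], [−160, 561]].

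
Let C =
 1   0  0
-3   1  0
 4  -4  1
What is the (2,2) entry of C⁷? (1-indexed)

1

C = I + N where N = [[0, 0, 0], [-3, 0, 0], [4, -4, 0]] is strictly lower-triangular, so N³ = 0.
(I + N)⁷ = I + 7·N + 21·N² = [[1, 0, 0], [-21, 1, 0], [280, -28, 1]].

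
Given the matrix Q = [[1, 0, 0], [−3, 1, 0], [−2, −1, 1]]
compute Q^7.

Q = I + N where N = [[0, 0, 0], [−3, 0, 0], [−2, −1, 0]] is strictly lower-triangular, so N^3 = 0.
(I + N)^7 = I + 7·N + 21·N^2 = [[1, 0, 0], [−21, 1, 0], [49, −7, 1]].

[[1, 0, 0], [−21, 1, 0], [49, −7, 1]]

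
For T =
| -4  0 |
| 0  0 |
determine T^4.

T^2 = [[16, 0], [0, 0]]
T^3 = [[-64, 0], [0, 0]]
T^4 = [[256, 0], [0, 0]]

[[256, 0], [0, 0]]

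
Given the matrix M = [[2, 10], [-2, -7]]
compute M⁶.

tr M = -5 and det M = 6, so the characteristic polynomial is λ² − (-5)λ + (6) with roots -3 and -2.
Eigenvectors give P = [[-2, 5], [1, -2]] with P⁻¹ = [[2, 5], [1, 2]], and M = P·diag(-3, -2)·P⁻¹.
Then M⁶ = P·diag(729, 64)·P⁻¹ = [[-1458, 320], [729, -128]] · [[2, 5], [1, 2]] = [[-2596, -6650], [1330, 3389]].

[[-2596, -6650], [1330, 3389]]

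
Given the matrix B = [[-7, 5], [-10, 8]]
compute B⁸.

[[-6049, 6305], [-12610, 12866]]

tr B = 1 and det B = -6, so the characteristic polynomial is λ² − (1)λ + (-6) with roots -2 and 3.
Eigenvectors give P = [[1, 1], [1, 2]] with P⁻¹ = [[2, -1], [-1, 1]], and B = P·diag(-2, 3)·P⁻¹.
Then B⁸ = P·diag(256, 6561)·P⁻¹ = [[256, 6561], [256, 13122]] · [[2, -1], [-1, 1]] = [[-6049, 6305], [-12610, 12866]].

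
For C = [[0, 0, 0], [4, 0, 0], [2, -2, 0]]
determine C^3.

C is strictly triangular, hence nilpotent: C^3 = 0, so C^3 = 0.

[[0, 0, 0], [0, 0, 0], [0, 0, 0]]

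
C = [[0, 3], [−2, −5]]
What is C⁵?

tr C = −5 and det C = 6, so the characteristic polynomial is λ² − (−5)λ + (6) with roots −2 and −3.
Eigenvectors give P = [[3, −1], [−2, 1]] with P⁻¹ = [[1, 1], [2, 3]], and C = P·diag(−2, −3)·P⁻¹.
Then C⁵ = P·diag(−32, −243)·P⁻¹ = [[−96, 243], [64, −243]] · [[1, 1], [2, 3]] = [[390, 633], [−422, −665]].

[[390, 633], [−422, −665]]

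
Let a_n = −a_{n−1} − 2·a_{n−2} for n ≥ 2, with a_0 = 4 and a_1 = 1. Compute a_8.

With companion matrix B = [[−1, −2], [1, 0]], [a_n, a_{n−1}]ᵀ = B·[a_{n−1}, a_{n−2}]ᵀ, so [a_8, a_7]ᵀ = B^7·[a_1, a_0]ᵀ.
B^7 = [[3, −14], [7, 10]], giving [a_8, a_7]ᵀ = [[−53], [47]].

−53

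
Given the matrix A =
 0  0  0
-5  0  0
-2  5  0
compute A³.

A is strictly triangular, hence nilpotent: A³ = 0, so A³ = 0.

[[0, 0, 0], [0, 0, 0], [0, 0, 0]]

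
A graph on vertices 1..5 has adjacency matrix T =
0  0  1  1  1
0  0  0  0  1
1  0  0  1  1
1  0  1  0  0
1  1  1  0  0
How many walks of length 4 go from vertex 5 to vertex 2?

The number of length-4 walks from vertex 5 to vertex 2 is entry (5,2) of T⁴, where T is the adjacency matrix.
T² = [[3, 1, 2, 1, 1], [1, 1, 1, 0, 0], [2, 1, 3, 1, 1], [1, 0, 1, 2, 2], [1, 0, 1, 2, 3]]
T³ = [[4, 1, 5, 5, 6], [1, 0, 1, 2, 3], [5, 1, 4, 5, 6], [5, 2, 5, 2, 2], [6, 3, 6, 2, 2]]
T⁴ = [[16, 6, 15, 9, 10], [6, 3, 6, 2, 2], [15, 6, 16, 9, 10], [9, 2, 9, 10, 12], [10, 2, 10, 12, 15]]

2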